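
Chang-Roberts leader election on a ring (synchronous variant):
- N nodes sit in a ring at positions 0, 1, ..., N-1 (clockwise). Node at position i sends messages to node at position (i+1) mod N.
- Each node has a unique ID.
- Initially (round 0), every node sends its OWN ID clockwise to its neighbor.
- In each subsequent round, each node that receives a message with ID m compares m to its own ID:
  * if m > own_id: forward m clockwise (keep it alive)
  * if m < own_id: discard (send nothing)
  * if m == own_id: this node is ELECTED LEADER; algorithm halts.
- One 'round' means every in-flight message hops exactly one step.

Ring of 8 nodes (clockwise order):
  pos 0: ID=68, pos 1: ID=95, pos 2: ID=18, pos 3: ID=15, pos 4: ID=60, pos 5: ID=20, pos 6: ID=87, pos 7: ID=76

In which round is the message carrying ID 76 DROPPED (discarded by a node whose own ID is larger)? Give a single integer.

Round 1: pos1(id95) recv 68: drop; pos2(id18) recv 95: fwd; pos3(id15) recv 18: fwd; pos4(id60) recv 15: drop; pos5(id20) recv 60: fwd; pos6(id87) recv 20: drop; pos7(id76) recv 87: fwd; pos0(id68) recv 76: fwd
Round 2: pos3(id15) recv 95: fwd; pos4(id60) recv 18: drop; pos6(id87) recv 60: drop; pos0(id68) recv 87: fwd; pos1(id95) recv 76: drop
Round 3: pos4(id60) recv 95: fwd; pos1(id95) recv 87: drop
Round 4: pos5(id20) recv 95: fwd
Round 5: pos6(id87) recv 95: fwd
Round 6: pos7(id76) recv 95: fwd
Round 7: pos0(id68) recv 95: fwd
Round 8: pos1(id95) recv 95: ELECTED
Message ID 76 originates at pos 7; dropped at pos 1 in round 2

Answer: 2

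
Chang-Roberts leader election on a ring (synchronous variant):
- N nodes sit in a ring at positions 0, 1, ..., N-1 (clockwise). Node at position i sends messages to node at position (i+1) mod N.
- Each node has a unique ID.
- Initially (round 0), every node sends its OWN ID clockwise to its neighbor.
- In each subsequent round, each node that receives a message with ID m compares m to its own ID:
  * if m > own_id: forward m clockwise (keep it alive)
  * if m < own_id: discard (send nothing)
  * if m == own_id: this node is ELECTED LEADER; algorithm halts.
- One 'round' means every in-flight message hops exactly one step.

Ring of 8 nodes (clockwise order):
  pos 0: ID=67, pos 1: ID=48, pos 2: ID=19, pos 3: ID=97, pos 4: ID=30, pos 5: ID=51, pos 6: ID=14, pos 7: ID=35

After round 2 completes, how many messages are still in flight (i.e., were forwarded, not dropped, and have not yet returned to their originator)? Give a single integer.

Answer: 3

Derivation:
Round 1: pos1(id48) recv 67: fwd; pos2(id19) recv 48: fwd; pos3(id97) recv 19: drop; pos4(id30) recv 97: fwd; pos5(id51) recv 30: drop; pos6(id14) recv 51: fwd; pos7(id35) recv 14: drop; pos0(id67) recv 35: drop
Round 2: pos2(id19) recv 67: fwd; pos3(id97) recv 48: drop; pos5(id51) recv 97: fwd; pos7(id35) recv 51: fwd
After round 2: 3 messages still in flight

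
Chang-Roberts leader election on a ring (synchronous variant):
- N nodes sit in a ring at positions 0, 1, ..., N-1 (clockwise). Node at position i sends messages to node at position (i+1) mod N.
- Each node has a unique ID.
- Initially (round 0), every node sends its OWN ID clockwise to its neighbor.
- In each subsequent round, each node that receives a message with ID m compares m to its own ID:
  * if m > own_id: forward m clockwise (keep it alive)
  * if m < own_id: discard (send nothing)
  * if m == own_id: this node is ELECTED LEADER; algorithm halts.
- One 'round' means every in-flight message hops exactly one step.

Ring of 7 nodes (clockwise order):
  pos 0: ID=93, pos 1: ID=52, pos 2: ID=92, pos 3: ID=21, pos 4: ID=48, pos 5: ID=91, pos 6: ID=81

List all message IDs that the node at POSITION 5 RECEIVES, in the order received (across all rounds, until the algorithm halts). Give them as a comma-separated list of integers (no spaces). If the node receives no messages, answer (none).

Answer: 48,92,93

Derivation:
Round 1: pos1(id52) recv 93: fwd; pos2(id92) recv 52: drop; pos3(id21) recv 92: fwd; pos4(id48) recv 21: drop; pos5(id91) recv 48: drop; pos6(id81) recv 91: fwd; pos0(id93) recv 81: drop
Round 2: pos2(id92) recv 93: fwd; pos4(id48) recv 92: fwd; pos0(id93) recv 91: drop
Round 3: pos3(id21) recv 93: fwd; pos5(id91) recv 92: fwd
Round 4: pos4(id48) recv 93: fwd; pos6(id81) recv 92: fwd
Round 5: pos5(id91) recv 93: fwd; pos0(id93) recv 92: drop
Round 6: pos6(id81) recv 93: fwd
Round 7: pos0(id93) recv 93: ELECTED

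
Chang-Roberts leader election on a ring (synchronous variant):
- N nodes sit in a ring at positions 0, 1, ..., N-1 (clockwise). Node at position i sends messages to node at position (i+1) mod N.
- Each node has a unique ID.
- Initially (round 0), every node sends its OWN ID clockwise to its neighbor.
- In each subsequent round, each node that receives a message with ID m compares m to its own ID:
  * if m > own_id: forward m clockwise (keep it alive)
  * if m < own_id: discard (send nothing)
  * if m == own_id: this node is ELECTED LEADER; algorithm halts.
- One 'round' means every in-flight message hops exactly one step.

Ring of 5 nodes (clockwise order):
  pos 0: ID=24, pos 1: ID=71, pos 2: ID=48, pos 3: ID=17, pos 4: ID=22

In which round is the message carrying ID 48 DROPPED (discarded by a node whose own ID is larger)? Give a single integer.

Round 1: pos1(id71) recv 24: drop; pos2(id48) recv 71: fwd; pos3(id17) recv 48: fwd; pos4(id22) recv 17: drop; pos0(id24) recv 22: drop
Round 2: pos3(id17) recv 71: fwd; pos4(id22) recv 48: fwd
Round 3: pos4(id22) recv 71: fwd; pos0(id24) recv 48: fwd
Round 4: pos0(id24) recv 71: fwd; pos1(id71) recv 48: drop
Round 5: pos1(id71) recv 71: ELECTED
Message ID 48 originates at pos 2; dropped at pos 1 in round 4

Answer: 4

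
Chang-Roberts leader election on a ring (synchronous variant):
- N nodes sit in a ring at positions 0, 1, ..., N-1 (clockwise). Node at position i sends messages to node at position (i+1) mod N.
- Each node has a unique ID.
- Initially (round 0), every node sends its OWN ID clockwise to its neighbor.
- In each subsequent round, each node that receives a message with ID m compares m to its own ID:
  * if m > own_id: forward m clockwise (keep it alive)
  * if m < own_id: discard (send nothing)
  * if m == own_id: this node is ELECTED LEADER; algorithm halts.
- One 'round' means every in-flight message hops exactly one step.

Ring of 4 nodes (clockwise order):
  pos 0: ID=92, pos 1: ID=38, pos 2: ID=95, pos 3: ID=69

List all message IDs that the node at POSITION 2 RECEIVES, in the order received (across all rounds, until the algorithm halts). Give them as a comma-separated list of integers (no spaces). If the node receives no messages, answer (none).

Answer: 38,92,95

Derivation:
Round 1: pos1(id38) recv 92: fwd; pos2(id95) recv 38: drop; pos3(id69) recv 95: fwd; pos0(id92) recv 69: drop
Round 2: pos2(id95) recv 92: drop; pos0(id92) recv 95: fwd
Round 3: pos1(id38) recv 95: fwd
Round 4: pos2(id95) recv 95: ELECTED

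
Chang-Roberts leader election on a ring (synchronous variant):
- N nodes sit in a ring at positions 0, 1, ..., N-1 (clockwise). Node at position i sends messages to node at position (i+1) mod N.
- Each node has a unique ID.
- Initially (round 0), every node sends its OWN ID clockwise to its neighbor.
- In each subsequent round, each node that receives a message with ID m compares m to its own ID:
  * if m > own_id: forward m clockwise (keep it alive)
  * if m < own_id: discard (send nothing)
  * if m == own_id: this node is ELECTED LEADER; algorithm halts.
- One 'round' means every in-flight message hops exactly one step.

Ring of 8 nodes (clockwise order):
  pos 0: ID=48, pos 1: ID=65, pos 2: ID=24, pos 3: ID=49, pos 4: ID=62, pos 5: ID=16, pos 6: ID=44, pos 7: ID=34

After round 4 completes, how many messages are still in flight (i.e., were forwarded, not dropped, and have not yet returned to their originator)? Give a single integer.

Round 1: pos1(id65) recv 48: drop; pos2(id24) recv 65: fwd; pos3(id49) recv 24: drop; pos4(id62) recv 49: drop; pos5(id16) recv 62: fwd; pos6(id44) recv 16: drop; pos7(id34) recv 44: fwd; pos0(id48) recv 34: drop
Round 2: pos3(id49) recv 65: fwd; pos6(id44) recv 62: fwd; pos0(id48) recv 44: drop
Round 3: pos4(id62) recv 65: fwd; pos7(id34) recv 62: fwd
Round 4: pos5(id16) recv 65: fwd; pos0(id48) recv 62: fwd
After round 4: 2 messages still in flight

Answer: 2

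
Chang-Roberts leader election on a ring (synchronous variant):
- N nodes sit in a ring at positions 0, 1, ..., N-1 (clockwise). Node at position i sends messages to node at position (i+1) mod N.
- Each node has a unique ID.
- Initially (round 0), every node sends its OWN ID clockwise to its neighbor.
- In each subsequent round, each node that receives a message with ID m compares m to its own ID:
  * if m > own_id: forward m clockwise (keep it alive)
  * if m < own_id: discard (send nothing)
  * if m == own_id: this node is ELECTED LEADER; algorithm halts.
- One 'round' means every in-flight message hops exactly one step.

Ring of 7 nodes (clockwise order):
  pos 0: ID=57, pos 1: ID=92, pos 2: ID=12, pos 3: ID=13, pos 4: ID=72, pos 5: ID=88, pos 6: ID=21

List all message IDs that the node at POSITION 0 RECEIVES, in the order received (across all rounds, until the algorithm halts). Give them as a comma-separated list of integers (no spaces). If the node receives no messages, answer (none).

Round 1: pos1(id92) recv 57: drop; pos2(id12) recv 92: fwd; pos3(id13) recv 12: drop; pos4(id72) recv 13: drop; pos5(id88) recv 72: drop; pos6(id21) recv 88: fwd; pos0(id57) recv 21: drop
Round 2: pos3(id13) recv 92: fwd; pos0(id57) recv 88: fwd
Round 3: pos4(id72) recv 92: fwd; pos1(id92) recv 88: drop
Round 4: pos5(id88) recv 92: fwd
Round 5: pos6(id21) recv 92: fwd
Round 6: pos0(id57) recv 92: fwd
Round 7: pos1(id92) recv 92: ELECTED

Answer: 21,88,92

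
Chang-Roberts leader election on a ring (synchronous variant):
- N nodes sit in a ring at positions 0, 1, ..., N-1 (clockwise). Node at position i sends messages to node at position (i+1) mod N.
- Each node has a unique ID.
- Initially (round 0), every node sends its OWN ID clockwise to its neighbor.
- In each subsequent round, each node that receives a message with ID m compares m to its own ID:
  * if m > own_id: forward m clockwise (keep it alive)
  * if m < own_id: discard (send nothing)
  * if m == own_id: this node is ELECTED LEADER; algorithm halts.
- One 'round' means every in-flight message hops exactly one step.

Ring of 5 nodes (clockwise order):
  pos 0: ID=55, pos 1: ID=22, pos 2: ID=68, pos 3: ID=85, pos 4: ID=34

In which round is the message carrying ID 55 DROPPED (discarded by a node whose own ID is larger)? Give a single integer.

Answer: 2

Derivation:
Round 1: pos1(id22) recv 55: fwd; pos2(id68) recv 22: drop; pos3(id85) recv 68: drop; pos4(id34) recv 85: fwd; pos0(id55) recv 34: drop
Round 2: pos2(id68) recv 55: drop; pos0(id55) recv 85: fwd
Round 3: pos1(id22) recv 85: fwd
Round 4: pos2(id68) recv 85: fwd
Round 5: pos3(id85) recv 85: ELECTED
Message ID 55 originates at pos 0; dropped at pos 2 in round 2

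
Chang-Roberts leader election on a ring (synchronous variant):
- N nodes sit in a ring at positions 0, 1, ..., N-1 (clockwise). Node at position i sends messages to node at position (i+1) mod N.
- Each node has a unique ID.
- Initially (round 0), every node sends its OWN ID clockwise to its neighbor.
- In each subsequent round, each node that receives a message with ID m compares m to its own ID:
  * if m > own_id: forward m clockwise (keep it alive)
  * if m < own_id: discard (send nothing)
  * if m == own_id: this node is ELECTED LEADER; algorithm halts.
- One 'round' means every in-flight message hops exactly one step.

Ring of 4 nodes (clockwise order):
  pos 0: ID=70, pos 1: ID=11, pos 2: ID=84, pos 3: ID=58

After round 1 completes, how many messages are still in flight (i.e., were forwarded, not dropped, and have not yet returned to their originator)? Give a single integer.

Round 1: pos1(id11) recv 70: fwd; pos2(id84) recv 11: drop; pos3(id58) recv 84: fwd; pos0(id70) recv 58: drop
After round 1: 2 messages still in flight

Answer: 2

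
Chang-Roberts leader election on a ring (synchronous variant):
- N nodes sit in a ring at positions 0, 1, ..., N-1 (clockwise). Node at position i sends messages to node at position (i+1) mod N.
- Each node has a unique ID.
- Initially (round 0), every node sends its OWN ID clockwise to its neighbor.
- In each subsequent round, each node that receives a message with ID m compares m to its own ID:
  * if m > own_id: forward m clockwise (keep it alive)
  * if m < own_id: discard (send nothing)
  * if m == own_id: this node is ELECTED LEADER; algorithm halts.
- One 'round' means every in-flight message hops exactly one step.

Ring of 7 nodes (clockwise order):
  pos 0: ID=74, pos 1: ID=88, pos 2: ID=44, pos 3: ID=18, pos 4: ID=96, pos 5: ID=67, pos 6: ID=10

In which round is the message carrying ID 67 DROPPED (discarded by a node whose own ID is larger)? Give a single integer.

Answer: 2

Derivation:
Round 1: pos1(id88) recv 74: drop; pos2(id44) recv 88: fwd; pos3(id18) recv 44: fwd; pos4(id96) recv 18: drop; pos5(id67) recv 96: fwd; pos6(id10) recv 67: fwd; pos0(id74) recv 10: drop
Round 2: pos3(id18) recv 88: fwd; pos4(id96) recv 44: drop; pos6(id10) recv 96: fwd; pos0(id74) recv 67: drop
Round 3: pos4(id96) recv 88: drop; pos0(id74) recv 96: fwd
Round 4: pos1(id88) recv 96: fwd
Round 5: pos2(id44) recv 96: fwd
Round 6: pos3(id18) recv 96: fwd
Round 7: pos4(id96) recv 96: ELECTED
Message ID 67 originates at pos 5; dropped at pos 0 in round 2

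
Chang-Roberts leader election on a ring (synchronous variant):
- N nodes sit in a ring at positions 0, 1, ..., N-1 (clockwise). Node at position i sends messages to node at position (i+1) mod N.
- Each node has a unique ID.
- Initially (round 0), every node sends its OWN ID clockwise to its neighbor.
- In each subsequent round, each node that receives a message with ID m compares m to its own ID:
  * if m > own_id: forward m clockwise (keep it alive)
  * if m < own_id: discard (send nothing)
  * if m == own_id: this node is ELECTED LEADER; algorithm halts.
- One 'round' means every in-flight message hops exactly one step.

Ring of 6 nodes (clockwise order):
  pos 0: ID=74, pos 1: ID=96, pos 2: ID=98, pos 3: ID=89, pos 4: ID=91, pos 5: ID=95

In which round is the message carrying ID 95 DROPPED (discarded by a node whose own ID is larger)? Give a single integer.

Round 1: pos1(id96) recv 74: drop; pos2(id98) recv 96: drop; pos3(id89) recv 98: fwd; pos4(id91) recv 89: drop; pos5(id95) recv 91: drop; pos0(id74) recv 95: fwd
Round 2: pos4(id91) recv 98: fwd; pos1(id96) recv 95: drop
Round 3: pos5(id95) recv 98: fwd
Round 4: pos0(id74) recv 98: fwd
Round 5: pos1(id96) recv 98: fwd
Round 6: pos2(id98) recv 98: ELECTED
Message ID 95 originates at pos 5; dropped at pos 1 in round 2

Answer: 2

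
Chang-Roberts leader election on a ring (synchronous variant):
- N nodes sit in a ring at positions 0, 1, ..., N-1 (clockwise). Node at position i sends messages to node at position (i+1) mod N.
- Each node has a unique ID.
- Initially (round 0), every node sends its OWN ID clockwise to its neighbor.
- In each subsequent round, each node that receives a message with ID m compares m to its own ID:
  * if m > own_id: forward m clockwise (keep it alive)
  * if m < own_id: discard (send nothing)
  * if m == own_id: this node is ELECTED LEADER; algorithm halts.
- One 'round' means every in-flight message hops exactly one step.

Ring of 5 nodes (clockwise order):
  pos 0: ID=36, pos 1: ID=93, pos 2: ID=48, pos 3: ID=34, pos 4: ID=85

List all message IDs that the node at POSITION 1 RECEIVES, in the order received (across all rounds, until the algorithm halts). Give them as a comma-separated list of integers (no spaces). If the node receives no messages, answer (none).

Round 1: pos1(id93) recv 36: drop; pos2(id48) recv 93: fwd; pos3(id34) recv 48: fwd; pos4(id85) recv 34: drop; pos0(id36) recv 85: fwd
Round 2: pos3(id34) recv 93: fwd; pos4(id85) recv 48: drop; pos1(id93) recv 85: drop
Round 3: pos4(id85) recv 93: fwd
Round 4: pos0(id36) recv 93: fwd
Round 5: pos1(id93) recv 93: ELECTED

Answer: 36,85,93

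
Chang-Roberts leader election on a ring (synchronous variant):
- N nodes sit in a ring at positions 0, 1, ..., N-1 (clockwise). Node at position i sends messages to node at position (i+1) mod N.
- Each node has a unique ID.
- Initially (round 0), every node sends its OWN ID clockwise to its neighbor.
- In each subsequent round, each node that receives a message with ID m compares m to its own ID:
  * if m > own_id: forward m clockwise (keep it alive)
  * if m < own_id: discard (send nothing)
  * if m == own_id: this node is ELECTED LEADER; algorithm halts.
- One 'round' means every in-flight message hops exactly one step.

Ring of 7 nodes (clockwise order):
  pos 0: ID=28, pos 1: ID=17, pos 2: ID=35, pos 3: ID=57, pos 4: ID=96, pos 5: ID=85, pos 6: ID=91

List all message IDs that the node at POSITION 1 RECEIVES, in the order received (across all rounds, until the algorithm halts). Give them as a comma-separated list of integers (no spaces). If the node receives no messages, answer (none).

Answer: 28,91,96

Derivation:
Round 1: pos1(id17) recv 28: fwd; pos2(id35) recv 17: drop; pos3(id57) recv 35: drop; pos4(id96) recv 57: drop; pos5(id85) recv 96: fwd; pos6(id91) recv 85: drop; pos0(id28) recv 91: fwd
Round 2: pos2(id35) recv 28: drop; pos6(id91) recv 96: fwd; pos1(id17) recv 91: fwd
Round 3: pos0(id28) recv 96: fwd; pos2(id35) recv 91: fwd
Round 4: pos1(id17) recv 96: fwd; pos3(id57) recv 91: fwd
Round 5: pos2(id35) recv 96: fwd; pos4(id96) recv 91: drop
Round 6: pos3(id57) recv 96: fwd
Round 7: pos4(id96) recv 96: ELECTED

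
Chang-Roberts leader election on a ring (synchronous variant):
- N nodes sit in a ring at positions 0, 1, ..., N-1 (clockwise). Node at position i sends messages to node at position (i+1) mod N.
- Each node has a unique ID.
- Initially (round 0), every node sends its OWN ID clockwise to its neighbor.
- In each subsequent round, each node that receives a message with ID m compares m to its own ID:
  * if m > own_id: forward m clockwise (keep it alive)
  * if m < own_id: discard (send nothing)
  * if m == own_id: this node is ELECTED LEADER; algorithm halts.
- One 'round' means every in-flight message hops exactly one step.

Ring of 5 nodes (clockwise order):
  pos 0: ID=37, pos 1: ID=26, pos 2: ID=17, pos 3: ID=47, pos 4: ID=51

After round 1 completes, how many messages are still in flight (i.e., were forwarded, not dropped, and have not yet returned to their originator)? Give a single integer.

Round 1: pos1(id26) recv 37: fwd; pos2(id17) recv 26: fwd; pos3(id47) recv 17: drop; pos4(id51) recv 47: drop; pos0(id37) recv 51: fwd
After round 1: 3 messages still in flight

Answer: 3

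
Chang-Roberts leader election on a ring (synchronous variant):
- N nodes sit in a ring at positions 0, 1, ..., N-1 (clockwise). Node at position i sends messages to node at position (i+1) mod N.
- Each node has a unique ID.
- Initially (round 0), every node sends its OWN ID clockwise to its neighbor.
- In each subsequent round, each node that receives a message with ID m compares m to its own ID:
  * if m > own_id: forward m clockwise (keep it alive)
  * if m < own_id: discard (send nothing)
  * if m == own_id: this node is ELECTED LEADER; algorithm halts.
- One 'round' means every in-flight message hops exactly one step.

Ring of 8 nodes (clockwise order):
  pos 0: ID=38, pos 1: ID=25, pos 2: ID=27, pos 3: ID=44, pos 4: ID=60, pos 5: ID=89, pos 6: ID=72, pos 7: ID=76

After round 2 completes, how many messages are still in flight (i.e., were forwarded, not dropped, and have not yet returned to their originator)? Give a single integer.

Round 1: pos1(id25) recv 38: fwd; pos2(id27) recv 25: drop; pos3(id44) recv 27: drop; pos4(id60) recv 44: drop; pos5(id89) recv 60: drop; pos6(id72) recv 89: fwd; pos7(id76) recv 72: drop; pos0(id38) recv 76: fwd
Round 2: pos2(id27) recv 38: fwd; pos7(id76) recv 89: fwd; pos1(id25) recv 76: fwd
After round 2: 3 messages still in flight

Answer: 3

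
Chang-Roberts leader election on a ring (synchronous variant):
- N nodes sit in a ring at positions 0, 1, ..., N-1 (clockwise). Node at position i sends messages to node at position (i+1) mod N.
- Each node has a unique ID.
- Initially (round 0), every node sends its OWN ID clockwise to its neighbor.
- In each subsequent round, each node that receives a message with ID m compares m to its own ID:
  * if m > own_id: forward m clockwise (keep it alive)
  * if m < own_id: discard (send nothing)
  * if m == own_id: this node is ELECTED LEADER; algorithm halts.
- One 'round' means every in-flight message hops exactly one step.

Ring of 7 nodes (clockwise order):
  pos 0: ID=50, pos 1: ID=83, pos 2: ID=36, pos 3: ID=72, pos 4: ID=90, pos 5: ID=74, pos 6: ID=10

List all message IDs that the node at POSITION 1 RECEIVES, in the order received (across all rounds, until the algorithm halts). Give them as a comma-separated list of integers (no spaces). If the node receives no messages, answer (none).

Answer: 50,74,90

Derivation:
Round 1: pos1(id83) recv 50: drop; pos2(id36) recv 83: fwd; pos3(id72) recv 36: drop; pos4(id90) recv 72: drop; pos5(id74) recv 90: fwd; pos6(id10) recv 74: fwd; pos0(id50) recv 10: drop
Round 2: pos3(id72) recv 83: fwd; pos6(id10) recv 90: fwd; pos0(id50) recv 74: fwd
Round 3: pos4(id90) recv 83: drop; pos0(id50) recv 90: fwd; pos1(id83) recv 74: drop
Round 4: pos1(id83) recv 90: fwd
Round 5: pos2(id36) recv 90: fwd
Round 6: pos3(id72) recv 90: fwd
Round 7: pos4(id90) recv 90: ELECTED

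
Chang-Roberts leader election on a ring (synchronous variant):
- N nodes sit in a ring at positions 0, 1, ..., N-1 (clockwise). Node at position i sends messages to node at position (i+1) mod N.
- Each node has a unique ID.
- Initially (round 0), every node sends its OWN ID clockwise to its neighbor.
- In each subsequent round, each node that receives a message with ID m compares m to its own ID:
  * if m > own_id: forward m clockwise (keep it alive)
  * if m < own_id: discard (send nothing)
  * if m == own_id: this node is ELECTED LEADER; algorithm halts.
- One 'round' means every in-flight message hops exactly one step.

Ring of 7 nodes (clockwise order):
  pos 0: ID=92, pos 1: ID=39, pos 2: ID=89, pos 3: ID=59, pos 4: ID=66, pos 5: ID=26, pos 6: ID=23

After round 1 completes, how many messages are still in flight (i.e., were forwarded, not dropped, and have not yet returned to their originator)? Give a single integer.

Round 1: pos1(id39) recv 92: fwd; pos2(id89) recv 39: drop; pos3(id59) recv 89: fwd; pos4(id66) recv 59: drop; pos5(id26) recv 66: fwd; pos6(id23) recv 26: fwd; pos0(id92) recv 23: drop
After round 1: 4 messages still in flight

Answer: 4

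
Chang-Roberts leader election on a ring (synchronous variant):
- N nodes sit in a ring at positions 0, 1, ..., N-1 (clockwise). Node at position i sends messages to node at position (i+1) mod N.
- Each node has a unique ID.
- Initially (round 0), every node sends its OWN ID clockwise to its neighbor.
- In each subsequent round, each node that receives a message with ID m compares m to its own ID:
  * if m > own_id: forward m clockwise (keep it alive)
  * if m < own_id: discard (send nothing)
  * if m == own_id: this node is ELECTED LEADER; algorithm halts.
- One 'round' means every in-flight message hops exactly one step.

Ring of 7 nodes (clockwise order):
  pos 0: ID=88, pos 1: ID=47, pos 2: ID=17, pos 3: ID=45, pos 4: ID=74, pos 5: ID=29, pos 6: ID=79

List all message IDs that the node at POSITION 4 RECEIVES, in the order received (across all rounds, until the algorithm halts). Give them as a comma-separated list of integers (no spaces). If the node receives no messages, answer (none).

Round 1: pos1(id47) recv 88: fwd; pos2(id17) recv 47: fwd; pos3(id45) recv 17: drop; pos4(id74) recv 45: drop; pos5(id29) recv 74: fwd; pos6(id79) recv 29: drop; pos0(id88) recv 79: drop
Round 2: pos2(id17) recv 88: fwd; pos3(id45) recv 47: fwd; pos6(id79) recv 74: drop
Round 3: pos3(id45) recv 88: fwd; pos4(id74) recv 47: drop
Round 4: pos4(id74) recv 88: fwd
Round 5: pos5(id29) recv 88: fwd
Round 6: pos6(id79) recv 88: fwd
Round 7: pos0(id88) recv 88: ELECTED

Answer: 45,47,88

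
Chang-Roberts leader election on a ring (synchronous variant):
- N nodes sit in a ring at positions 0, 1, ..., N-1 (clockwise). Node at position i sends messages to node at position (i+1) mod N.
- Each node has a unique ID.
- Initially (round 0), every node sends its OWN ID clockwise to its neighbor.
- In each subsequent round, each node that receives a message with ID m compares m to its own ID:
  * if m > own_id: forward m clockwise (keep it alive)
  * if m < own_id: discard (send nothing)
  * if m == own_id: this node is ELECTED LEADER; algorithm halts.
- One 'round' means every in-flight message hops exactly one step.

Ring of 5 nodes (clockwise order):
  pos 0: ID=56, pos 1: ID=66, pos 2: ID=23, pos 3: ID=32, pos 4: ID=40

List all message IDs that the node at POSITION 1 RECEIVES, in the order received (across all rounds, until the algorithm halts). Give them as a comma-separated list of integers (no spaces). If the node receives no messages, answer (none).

Answer: 56,66

Derivation:
Round 1: pos1(id66) recv 56: drop; pos2(id23) recv 66: fwd; pos3(id32) recv 23: drop; pos4(id40) recv 32: drop; pos0(id56) recv 40: drop
Round 2: pos3(id32) recv 66: fwd
Round 3: pos4(id40) recv 66: fwd
Round 4: pos0(id56) recv 66: fwd
Round 5: pos1(id66) recv 66: ELECTED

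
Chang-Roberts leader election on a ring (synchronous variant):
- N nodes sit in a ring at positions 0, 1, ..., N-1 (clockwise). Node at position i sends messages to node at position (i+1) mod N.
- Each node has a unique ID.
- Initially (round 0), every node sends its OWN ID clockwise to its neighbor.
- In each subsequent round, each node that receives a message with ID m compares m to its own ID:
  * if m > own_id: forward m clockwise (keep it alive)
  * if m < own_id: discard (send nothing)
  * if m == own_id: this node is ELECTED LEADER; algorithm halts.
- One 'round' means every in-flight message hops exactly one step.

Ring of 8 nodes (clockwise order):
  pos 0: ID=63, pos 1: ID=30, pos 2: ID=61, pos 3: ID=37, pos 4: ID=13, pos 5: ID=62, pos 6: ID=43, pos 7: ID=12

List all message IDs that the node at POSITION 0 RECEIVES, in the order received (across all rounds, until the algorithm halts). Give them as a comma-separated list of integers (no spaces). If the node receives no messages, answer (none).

Round 1: pos1(id30) recv 63: fwd; pos2(id61) recv 30: drop; pos3(id37) recv 61: fwd; pos4(id13) recv 37: fwd; pos5(id62) recv 13: drop; pos6(id43) recv 62: fwd; pos7(id12) recv 43: fwd; pos0(id63) recv 12: drop
Round 2: pos2(id61) recv 63: fwd; pos4(id13) recv 61: fwd; pos5(id62) recv 37: drop; pos7(id12) recv 62: fwd; pos0(id63) recv 43: drop
Round 3: pos3(id37) recv 63: fwd; pos5(id62) recv 61: drop; pos0(id63) recv 62: drop
Round 4: pos4(id13) recv 63: fwd
Round 5: pos5(id62) recv 63: fwd
Round 6: pos6(id43) recv 63: fwd
Round 7: pos7(id12) recv 63: fwd
Round 8: pos0(id63) recv 63: ELECTED

Answer: 12,43,62,63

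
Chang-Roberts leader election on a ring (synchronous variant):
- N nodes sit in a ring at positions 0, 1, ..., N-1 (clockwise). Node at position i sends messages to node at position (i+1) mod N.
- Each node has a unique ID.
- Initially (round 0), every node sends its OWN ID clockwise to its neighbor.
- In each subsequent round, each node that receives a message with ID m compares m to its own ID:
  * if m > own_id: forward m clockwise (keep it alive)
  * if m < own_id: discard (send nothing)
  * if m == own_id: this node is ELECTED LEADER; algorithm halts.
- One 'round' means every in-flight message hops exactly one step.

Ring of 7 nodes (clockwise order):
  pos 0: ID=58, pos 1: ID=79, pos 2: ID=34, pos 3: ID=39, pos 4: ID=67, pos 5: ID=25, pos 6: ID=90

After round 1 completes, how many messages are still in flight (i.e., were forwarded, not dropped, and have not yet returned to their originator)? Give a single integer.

Answer: 3

Derivation:
Round 1: pos1(id79) recv 58: drop; pos2(id34) recv 79: fwd; pos3(id39) recv 34: drop; pos4(id67) recv 39: drop; pos5(id25) recv 67: fwd; pos6(id90) recv 25: drop; pos0(id58) recv 90: fwd
After round 1: 3 messages still in flight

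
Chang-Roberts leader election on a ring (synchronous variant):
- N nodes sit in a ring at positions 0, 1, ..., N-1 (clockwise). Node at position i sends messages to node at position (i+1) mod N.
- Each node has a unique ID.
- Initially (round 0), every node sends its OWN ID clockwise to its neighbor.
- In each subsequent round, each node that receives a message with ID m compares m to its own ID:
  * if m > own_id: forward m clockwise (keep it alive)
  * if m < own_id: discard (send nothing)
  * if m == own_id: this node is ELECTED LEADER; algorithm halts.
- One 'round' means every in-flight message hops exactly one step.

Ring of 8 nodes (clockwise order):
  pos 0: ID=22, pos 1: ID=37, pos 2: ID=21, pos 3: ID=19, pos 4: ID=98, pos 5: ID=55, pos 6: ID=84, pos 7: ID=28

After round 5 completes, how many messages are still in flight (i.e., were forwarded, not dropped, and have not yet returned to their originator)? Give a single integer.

Answer: 2

Derivation:
Round 1: pos1(id37) recv 22: drop; pos2(id21) recv 37: fwd; pos3(id19) recv 21: fwd; pos4(id98) recv 19: drop; pos5(id55) recv 98: fwd; pos6(id84) recv 55: drop; pos7(id28) recv 84: fwd; pos0(id22) recv 28: fwd
Round 2: pos3(id19) recv 37: fwd; pos4(id98) recv 21: drop; pos6(id84) recv 98: fwd; pos0(id22) recv 84: fwd; pos1(id37) recv 28: drop
Round 3: pos4(id98) recv 37: drop; pos7(id28) recv 98: fwd; pos1(id37) recv 84: fwd
Round 4: pos0(id22) recv 98: fwd; pos2(id21) recv 84: fwd
Round 5: pos1(id37) recv 98: fwd; pos3(id19) recv 84: fwd
After round 5: 2 messages still in flight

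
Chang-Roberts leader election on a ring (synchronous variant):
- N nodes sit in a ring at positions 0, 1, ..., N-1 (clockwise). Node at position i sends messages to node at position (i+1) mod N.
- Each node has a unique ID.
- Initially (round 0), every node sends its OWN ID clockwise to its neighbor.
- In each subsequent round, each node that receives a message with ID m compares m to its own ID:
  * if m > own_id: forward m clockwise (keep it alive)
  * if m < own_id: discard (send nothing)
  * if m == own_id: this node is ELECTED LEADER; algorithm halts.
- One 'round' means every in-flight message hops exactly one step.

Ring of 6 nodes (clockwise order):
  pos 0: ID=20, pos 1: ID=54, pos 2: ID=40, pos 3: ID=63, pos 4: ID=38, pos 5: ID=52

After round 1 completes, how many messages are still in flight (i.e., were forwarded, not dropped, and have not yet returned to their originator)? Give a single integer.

Answer: 3

Derivation:
Round 1: pos1(id54) recv 20: drop; pos2(id40) recv 54: fwd; pos3(id63) recv 40: drop; pos4(id38) recv 63: fwd; pos5(id52) recv 38: drop; pos0(id20) recv 52: fwd
After round 1: 3 messages still in flight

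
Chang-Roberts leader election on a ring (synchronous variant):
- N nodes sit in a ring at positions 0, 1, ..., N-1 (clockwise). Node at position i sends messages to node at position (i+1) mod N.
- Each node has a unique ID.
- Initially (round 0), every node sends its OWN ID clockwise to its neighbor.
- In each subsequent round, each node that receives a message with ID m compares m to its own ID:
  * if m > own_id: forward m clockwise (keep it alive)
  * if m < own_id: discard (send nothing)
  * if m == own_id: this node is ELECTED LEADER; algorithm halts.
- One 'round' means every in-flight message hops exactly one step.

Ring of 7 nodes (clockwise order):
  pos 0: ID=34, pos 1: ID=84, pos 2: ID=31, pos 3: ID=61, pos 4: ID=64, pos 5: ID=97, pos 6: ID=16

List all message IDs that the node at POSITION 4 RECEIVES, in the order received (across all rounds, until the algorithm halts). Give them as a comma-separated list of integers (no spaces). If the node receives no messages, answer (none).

Answer: 61,84,97

Derivation:
Round 1: pos1(id84) recv 34: drop; pos2(id31) recv 84: fwd; pos3(id61) recv 31: drop; pos4(id64) recv 61: drop; pos5(id97) recv 64: drop; pos6(id16) recv 97: fwd; pos0(id34) recv 16: drop
Round 2: pos3(id61) recv 84: fwd; pos0(id34) recv 97: fwd
Round 3: pos4(id64) recv 84: fwd; pos1(id84) recv 97: fwd
Round 4: pos5(id97) recv 84: drop; pos2(id31) recv 97: fwd
Round 5: pos3(id61) recv 97: fwd
Round 6: pos4(id64) recv 97: fwd
Round 7: pos5(id97) recv 97: ELECTED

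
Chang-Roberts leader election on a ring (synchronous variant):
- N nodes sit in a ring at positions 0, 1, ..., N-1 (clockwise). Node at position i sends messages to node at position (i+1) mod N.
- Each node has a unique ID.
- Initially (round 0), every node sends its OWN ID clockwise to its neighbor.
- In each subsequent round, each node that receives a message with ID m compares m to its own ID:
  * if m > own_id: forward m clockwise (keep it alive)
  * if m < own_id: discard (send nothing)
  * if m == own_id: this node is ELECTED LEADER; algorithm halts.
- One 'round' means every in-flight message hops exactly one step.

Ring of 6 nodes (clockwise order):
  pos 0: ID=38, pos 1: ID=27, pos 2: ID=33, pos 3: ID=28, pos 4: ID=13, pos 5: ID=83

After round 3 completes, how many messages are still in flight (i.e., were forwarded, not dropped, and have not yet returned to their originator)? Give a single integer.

Round 1: pos1(id27) recv 38: fwd; pos2(id33) recv 27: drop; pos3(id28) recv 33: fwd; pos4(id13) recv 28: fwd; pos5(id83) recv 13: drop; pos0(id38) recv 83: fwd
Round 2: pos2(id33) recv 38: fwd; pos4(id13) recv 33: fwd; pos5(id83) recv 28: drop; pos1(id27) recv 83: fwd
Round 3: pos3(id28) recv 38: fwd; pos5(id83) recv 33: drop; pos2(id33) recv 83: fwd
After round 3: 2 messages still in flight

Answer: 2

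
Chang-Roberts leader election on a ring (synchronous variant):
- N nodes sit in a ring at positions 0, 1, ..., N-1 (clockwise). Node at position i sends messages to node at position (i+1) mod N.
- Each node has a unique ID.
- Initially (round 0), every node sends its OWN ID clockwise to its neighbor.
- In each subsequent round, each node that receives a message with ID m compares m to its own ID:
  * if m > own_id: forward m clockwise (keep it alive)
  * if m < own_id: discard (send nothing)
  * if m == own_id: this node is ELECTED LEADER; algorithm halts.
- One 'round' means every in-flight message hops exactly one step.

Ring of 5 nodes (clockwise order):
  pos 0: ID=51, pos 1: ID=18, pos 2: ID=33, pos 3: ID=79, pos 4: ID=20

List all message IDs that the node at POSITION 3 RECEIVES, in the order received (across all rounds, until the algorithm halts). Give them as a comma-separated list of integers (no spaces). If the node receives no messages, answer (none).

Round 1: pos1(id18) recv 51: fwd; pos2(id33) recv 18: drop; pos3(id79) recv 33: drop; pos4(id20) recv 79: fwd; pos0(id51) recv 20: drop
Round 2: pos2(id33) recv 51: fwd; pos0(id51) recv 79: fwd
Round 3: pos3(id79) recv 51: drop; pos1(id18) recv 79: fwd
Round 4: pos2(id33) recv 79: fwd
Round 5: pos3(id79) recv 79: ELECTED

Answer: 33,51,79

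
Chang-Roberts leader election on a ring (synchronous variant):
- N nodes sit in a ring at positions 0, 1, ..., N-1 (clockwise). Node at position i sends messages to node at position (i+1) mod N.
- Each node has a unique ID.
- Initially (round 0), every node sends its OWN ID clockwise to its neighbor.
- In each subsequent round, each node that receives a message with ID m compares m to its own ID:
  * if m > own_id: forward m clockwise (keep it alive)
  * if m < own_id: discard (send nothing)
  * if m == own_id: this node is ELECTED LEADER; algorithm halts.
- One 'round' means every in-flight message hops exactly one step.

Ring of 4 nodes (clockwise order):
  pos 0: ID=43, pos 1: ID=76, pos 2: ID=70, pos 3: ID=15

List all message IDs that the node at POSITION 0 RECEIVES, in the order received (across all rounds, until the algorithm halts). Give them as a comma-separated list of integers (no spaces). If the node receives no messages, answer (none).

Answer: 15,70,76

Derivation:
Round 1: pos1(id76) recv 43: drop; pos2(id70) recv 76: fwd; pos3(id15) recv 70: fwd; pos0(id43) recv 15: drop
Round 2: pos3(id15) recv 76: fwd; pos0(id43) recv 70: fwd
Round 3: pos0(id43) recv 76: fwd; pos1(id76) recv 70: drop
Round 4: pos1(id76) recv 76: ELECTED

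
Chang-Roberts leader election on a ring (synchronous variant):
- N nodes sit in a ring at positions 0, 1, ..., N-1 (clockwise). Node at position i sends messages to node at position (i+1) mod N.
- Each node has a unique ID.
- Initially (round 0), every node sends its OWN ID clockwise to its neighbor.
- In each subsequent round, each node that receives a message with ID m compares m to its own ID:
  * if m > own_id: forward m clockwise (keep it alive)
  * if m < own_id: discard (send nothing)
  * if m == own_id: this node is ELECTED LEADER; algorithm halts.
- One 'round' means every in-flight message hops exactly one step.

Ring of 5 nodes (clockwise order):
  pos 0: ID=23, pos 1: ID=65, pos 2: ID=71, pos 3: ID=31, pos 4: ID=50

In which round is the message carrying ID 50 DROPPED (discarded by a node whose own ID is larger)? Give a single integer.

Round 1: pos1(id65) recv 23: drop; pos2(id71) recv 65: drop; pos3(id31) recv 71: fwd; pos4(id50) recv 31: drop; pos0(id23) recv 50: fwd
Round 2: pos4(id50) recv 71: fwd; pos1(id65) recv 50: drop
Round 3: pos0(id23) recv 71: fwd
Round 4: pos1(id65) recv 71: fwd
Round 5: pos2(id71) recv 71: ELECTED
Message ID 50 originates at pos 4; dropped at pos 1 in round 2

Answer: 2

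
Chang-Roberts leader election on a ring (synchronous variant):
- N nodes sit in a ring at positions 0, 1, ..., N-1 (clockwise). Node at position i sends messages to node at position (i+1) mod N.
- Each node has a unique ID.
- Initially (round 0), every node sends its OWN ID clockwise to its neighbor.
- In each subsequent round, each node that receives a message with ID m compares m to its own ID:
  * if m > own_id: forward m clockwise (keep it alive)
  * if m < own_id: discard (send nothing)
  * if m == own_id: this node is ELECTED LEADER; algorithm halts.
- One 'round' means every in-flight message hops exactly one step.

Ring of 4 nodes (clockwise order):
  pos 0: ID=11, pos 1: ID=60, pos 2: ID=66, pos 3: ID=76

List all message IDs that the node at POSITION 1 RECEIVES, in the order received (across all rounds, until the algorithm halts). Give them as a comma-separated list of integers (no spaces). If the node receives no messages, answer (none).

Round 1: pos1(id60) recv 11: drop; pos2(id66) recv 60: drop; pos3(id76) recv 66: drop; pos0(id11) recv 76: fwd
Round 2: pos1(id60) recv 76: fwd
Round 3: pos2(id66) recv 76: fwd
Round 4: pos3(id76) recv 76: ELECTED

Answer: 11,76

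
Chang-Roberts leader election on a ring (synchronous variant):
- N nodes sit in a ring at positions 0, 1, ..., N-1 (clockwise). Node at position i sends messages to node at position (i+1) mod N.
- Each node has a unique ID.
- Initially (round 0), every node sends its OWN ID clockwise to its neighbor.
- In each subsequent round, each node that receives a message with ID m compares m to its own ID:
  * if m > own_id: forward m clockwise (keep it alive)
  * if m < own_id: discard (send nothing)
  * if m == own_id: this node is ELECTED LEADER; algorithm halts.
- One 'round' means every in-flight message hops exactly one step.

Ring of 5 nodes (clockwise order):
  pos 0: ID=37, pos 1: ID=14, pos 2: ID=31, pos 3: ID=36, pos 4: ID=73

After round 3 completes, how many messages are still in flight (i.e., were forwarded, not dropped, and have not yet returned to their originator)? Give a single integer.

Round 1: pos1(id14) recv 37: fwd; pos2(id31) recv 14: drop; pos3(id36) recv 31: drop; pos4(id73) recv 36: drop; pos0(id37) recv 73: fwd
Round 2: pos2(id31) recv 37: fwd; pos1(id14) recv 73: fwd
Round 3: pos3(id36) recv 37: fwd; pos2(id31) recv 73: fwd
After round 3: 2 messages still in flight

Answer: 2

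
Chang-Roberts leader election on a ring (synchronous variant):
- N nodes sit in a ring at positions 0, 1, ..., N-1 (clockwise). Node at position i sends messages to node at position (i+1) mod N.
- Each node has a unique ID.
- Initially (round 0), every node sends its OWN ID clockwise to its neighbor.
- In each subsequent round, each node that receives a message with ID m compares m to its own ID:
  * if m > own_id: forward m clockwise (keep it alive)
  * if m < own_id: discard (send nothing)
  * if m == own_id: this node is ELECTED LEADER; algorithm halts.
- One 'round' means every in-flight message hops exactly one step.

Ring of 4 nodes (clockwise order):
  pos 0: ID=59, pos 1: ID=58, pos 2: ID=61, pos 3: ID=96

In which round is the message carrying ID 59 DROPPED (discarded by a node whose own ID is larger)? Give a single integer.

Answer: 2

Derivation:
Round 1: pos1(id58) recv 59: fwd; pos2(id61) recv 58: drop; pos3(id96) recv 61: drop; pos0(id59) recv 96: fwd
Round 2: pos2(id61) recv 59: drop; pos1(id58) recv 96: fwd
Round 3: pos2(id61) recv 96: fwd
Round 4: pos3(id96) recv 96: ELECTED
Message ID 59 originates at pos 0; dropped at pos 2 in round 2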